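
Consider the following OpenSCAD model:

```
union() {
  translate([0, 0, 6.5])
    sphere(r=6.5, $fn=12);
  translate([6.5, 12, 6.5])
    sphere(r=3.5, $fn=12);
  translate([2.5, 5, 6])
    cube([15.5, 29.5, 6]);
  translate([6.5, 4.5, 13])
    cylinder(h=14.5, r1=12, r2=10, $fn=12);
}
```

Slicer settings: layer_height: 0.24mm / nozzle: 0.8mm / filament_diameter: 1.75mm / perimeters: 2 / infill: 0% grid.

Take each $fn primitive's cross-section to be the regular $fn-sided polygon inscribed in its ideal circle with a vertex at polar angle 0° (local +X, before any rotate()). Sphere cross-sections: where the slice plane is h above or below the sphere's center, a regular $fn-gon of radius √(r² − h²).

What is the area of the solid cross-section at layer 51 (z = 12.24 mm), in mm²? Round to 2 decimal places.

27.91 mm²

At z = 12.24 mm: the r=6.5 sphere contributes a regular 12-gon of circumradius √(6.5²−5.74²) = 3.050 (area = (12/2)·3.050²·sin(360°/12) = 27.91 mm²); the sphere at (6.5, 12) does not reach this height (|z−center|=5.740 > r=3.5); the cube at (2.5, 5) does not reach this height (z outside [6, 12]); the cone at (6.5, 4.5) does not reach this height (z outside [13, 27.5]); Merging all regions: only the r=6.5 sphere is present, so the union is just that shape — area = 27.91 mm². Overall, the cross-section is a single solid region. Net area = 27.91 mm².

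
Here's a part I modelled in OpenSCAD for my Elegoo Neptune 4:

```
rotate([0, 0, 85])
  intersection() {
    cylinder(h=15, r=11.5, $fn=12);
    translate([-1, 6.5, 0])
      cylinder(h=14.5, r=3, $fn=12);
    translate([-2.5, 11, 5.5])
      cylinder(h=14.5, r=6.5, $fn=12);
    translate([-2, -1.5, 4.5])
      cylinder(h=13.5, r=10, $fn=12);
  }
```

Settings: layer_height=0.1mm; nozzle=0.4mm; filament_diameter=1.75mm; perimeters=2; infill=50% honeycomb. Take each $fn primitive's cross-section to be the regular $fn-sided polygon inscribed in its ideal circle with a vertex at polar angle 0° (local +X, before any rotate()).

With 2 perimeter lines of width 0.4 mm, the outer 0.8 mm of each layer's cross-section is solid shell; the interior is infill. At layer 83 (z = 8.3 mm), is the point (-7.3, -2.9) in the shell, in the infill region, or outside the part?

At z = 8.3 mm: the r=11.5 cylinder contributes a regular 12-gon of circumradius 11.5; the r=3 cylinder at (-1, 6.5) contributes a regular 12-gon of circumradius 3; the r=6.5 cylinder at (-2.5, 11) contributes a regular 12-gon of circumradius 6.5; the r=10 cylinder at (-2, -1.5) contributes a regular 12-gon of circumradius 10; Keeping only the common overlap: the r=3 cylinder at (-1, 6.5) lies inside the r=11.5 cylinder, so the common part is the r=3 cylinder at (-1, 6.5) itself; the r=6.5 cylinder at (-2.5, 11) partially overlaps the running intersection; clipping to the common part keeps 21.52 mm²; the r=10 cylinder at (-2, -1.5) partially overlaps the running intersection; clipping to the common part keeps 16.91 mm² — 1 connected region; (rotated 85° about Z; rotation is an isometry so areas/perimeters/island counts are preserved). Overall, the cross-section is a single solid region. Undo the 85° rotation: the query point maps to (-3.525, 7.019) in the un-rotated model frame. The nearest boundary edge runs (-4.00, 6.50)→(-3.60, 8.00); distance from the point to it = 0.32 mm. The point is inside the cross-section, 0.32 mm from the nearest boundary — within the 0.8 mm shell band (2 × 0.4).

shell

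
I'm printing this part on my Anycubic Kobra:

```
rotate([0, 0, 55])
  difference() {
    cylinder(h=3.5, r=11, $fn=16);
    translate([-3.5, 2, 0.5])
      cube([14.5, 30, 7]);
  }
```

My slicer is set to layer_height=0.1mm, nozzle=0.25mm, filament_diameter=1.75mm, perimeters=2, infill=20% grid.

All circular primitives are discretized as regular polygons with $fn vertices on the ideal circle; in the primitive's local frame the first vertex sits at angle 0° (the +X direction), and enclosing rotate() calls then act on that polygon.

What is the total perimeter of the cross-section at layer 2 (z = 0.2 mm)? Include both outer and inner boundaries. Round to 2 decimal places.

68.67 mm

At z = 0.2 mm: the r=11 cylinder contributes a regular 16-gon of circumradius 11 (perimeter = 2·16·11.000·sin(180°/16) = 68.67 mm); the cube at (-3.5, 2) does not reach this height (z outside [0.5, 7.5]); After the difference (first − rest): none of the subtracted shapes is present at this height, so the r=11 cylinder is unchanged — boundary = 68.67 mm; (rotated 55° about Z; rotation is an isometry so areas/perimeters/island counts are preserved). Overall, the cross-section is a single solid region. Total boundary length (outer) = 68.67 mm.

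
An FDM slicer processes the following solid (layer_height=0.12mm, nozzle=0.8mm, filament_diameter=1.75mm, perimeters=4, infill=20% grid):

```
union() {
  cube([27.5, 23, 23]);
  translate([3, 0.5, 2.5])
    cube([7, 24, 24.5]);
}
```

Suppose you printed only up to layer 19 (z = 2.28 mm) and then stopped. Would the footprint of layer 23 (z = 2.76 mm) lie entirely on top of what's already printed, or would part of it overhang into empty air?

Compare the two slices. At z = 2.28: the cube (footprint 27.5×23) is included at this height (area 632.50 mm²); the cube at (3, 0.5) is absent (z outside [2.5, 27]); Taking the union: only the 27.5×23 cube is present, so the union is just that shape — area = 632.50 mm². At z = 2.76: the cube is present — its section is the full 27.5×23 rectangle (area 632.50 mm²); the 7×24 cube at (3, 0.5) contributes its full rectangle (area 168.00 mm²); Combining (union): the regions partially overlap — summed areas 800.50 mm² minus the doubly-counted overlap 157.50 mm² gives 643.00 mm² — area = 643.00 mm². Checking containment: at z = 2.76 the cross-section extends beyond the z = 2.28 cross-section by about 10.50 mm².

part overhangs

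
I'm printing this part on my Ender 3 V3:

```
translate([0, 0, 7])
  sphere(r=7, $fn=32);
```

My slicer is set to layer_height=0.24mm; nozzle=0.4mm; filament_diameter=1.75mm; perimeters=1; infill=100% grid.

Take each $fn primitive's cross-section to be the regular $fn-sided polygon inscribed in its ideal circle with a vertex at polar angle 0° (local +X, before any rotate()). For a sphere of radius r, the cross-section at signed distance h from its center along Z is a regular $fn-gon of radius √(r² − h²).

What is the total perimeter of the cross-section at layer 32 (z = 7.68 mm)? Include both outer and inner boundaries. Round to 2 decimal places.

At z = 7.68 mm: the sphere: section is a regular 32-gon, circumradius = √(r²−h²) = √(7²−0.68²) = 6.967 (perimeter = 2·32·6.967·sin(180°/32) = 43.70 mm). Overall, the cross-section is a single solid region. Total boundary length (outer) = 43.70 mm.

43.70 mm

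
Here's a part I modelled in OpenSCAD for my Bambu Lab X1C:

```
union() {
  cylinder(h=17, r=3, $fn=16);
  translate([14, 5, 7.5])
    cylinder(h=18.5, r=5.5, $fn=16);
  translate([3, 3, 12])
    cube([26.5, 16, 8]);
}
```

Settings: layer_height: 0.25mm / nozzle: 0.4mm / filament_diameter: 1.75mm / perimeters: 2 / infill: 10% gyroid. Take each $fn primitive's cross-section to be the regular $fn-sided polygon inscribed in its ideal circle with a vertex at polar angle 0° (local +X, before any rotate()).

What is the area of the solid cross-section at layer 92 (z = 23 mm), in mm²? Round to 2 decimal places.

At z = 23 mm: the cylinder is absent (z outside [0, 17]); the r=5.5 cylinder at (14, 5) contributes a regular 16-gon of circumradius 5.5 (area = (16/2)·5.500²·sin(360°/16) = 92.61 mm²); the cube at (3, 3) is absent (z outside [12, 20]); Combining (union): only the r=5.5 cylinder at (14, 5) is present, so the union is just that shape — area = 92.61 mm². Overall, the cross-section is a single solid region. Net area = 92.61 mm².

92.61 mm²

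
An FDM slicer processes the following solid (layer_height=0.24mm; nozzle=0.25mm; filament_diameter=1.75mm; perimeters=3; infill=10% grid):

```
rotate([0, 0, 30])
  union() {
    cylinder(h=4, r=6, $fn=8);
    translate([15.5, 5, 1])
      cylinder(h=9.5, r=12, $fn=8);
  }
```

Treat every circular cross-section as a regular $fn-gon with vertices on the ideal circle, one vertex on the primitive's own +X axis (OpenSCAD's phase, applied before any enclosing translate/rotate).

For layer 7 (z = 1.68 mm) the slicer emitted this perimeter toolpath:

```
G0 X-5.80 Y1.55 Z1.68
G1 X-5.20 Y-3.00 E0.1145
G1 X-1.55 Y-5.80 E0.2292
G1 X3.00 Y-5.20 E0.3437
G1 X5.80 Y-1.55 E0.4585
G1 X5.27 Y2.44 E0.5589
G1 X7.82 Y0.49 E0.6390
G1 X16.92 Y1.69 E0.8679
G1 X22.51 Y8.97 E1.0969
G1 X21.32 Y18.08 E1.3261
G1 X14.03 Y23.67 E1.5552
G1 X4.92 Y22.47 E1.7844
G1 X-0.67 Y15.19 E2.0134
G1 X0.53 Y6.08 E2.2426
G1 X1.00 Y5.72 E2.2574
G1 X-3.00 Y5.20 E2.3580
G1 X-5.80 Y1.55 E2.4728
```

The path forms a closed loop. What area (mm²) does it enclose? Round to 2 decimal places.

Apply the shoelace formula to the sequence of (X, Y) vertices; enclosed area = 507.21 mm².

507.21 mm²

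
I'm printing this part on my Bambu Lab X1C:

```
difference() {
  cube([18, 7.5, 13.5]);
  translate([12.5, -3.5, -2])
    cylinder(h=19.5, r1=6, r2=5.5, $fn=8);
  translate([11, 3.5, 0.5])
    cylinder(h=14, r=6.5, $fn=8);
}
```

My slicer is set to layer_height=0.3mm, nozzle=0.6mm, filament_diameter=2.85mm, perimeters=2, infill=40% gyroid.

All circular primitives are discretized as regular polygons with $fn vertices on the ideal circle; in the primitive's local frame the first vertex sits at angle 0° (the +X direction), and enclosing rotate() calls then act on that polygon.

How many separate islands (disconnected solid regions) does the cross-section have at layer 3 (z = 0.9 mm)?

2

At z = 0.9 mm: the cube is present — its section is the full 18×7.5 rectangle; the cone at (12.5, -3.5) contributes a regular 8-gon of circumradius 5.926 (interpolated between r1=6 and r2=5.5 at t=0.149); the r=6.5 cylinder at (11, 3.5) contributes a regular 8-gon of circumradius 6.5; After the difference (first − rest): starting from the 18×7.5 cube, the cone at (12.5, -3.5) partially overlaps it — only the 13.25 mm² overlap (of its 99.32 mm²) is removed, clipping the outline; the r=6.5 cylinder at (11, 3.5) partially overlaps it — only the 73.01 mm² overlap (of its 119.50 mm²) is removed, clipping the outline — 2 connected regions. Overall, the cross-section has 2 separate islands. Island count = 2.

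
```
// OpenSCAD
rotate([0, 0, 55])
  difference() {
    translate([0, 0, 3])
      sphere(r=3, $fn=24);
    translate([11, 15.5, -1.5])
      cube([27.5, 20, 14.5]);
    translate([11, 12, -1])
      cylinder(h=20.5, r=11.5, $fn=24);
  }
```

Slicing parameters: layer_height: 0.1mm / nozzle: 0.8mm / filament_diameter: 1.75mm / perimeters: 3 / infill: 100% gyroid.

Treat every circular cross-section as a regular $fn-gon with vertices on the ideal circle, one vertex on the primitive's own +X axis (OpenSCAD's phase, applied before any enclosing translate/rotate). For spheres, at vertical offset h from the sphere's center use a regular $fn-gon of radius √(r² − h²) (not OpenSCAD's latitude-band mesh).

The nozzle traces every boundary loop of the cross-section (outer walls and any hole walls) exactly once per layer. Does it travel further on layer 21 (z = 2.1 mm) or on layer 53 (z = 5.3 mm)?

Layer 21 (z = 2.1): the r=3 sphere slices to a regular 24-gon of circumradius 2.862 (√(r²−h²) with h=0.9 from center) (perimeter = 2·24·2.862·sin(180°/24) = 17.93 mm); the cube at (11, 15.5) (footprint 27.5×20) is included at this height (perimeter 95.00 mm); the r=11.5 cylinder at (11, 12) gives a regular 24-gon of circumradius 11.5 (constant along its height) (perimeter = 2·24·11.500·sin(180°/24) = 72.05 mm); Taking the first minus the rest: starting from the r=3 sphere, the 27.5×20 cube at (11, 15.5) misses the remaining region (no effect); the r=11.5 cylinder at (11, 12) misses the remaining region (no effect) — boundary = 17.93 mm; (rotated 55° about Z; rotation is an isometry so areas/perimeters/island counts are preserved). So its perimeter = 17.93 mm. Layer 53 (z = 5.3): the r=3 sphere slices to a regular 24-gon of circumradius 1.926 (√(r²−h²) with h=2.3 from center) (perimeter = 2·24·1.926·sin(180°/24) = 12.07 mm); the cube at (11, 15.5) is present — its section is the full 27.5×20 rectangle (perimeter 95.00 mm); the cylinder at (11, 12): section is a regular 24-gon, circumradius r=11.5 (perimeter = 2·24·11.500·sin(180°/24) = 72.05 mm); After the difference (first − rest): starting from the r=3 sphere, the 27.5×20 cube at (11, 15.5) misses the remaining region (no effect); the r=11.5 cylinder at (11, 12) misses the remaining region (no effect) — boundary = 12.07 mm; (rotated 55° about Z; rotation is an isometry so areas/perimeters/island counts are preserved). So its perimeter = 12.07 mm. Layer 21 is larger (17.93 vs 12.07 mm).

layer 21 (z = 2.1 mm)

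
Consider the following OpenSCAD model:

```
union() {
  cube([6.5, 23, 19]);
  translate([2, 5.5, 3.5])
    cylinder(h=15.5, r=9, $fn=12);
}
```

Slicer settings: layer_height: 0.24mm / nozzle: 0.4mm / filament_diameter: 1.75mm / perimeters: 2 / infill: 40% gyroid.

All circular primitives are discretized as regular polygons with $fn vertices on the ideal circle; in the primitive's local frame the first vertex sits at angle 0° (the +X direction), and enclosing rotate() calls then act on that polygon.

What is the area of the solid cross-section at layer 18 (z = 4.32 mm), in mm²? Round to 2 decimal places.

301.50 mm²

At z = 4.32 mm: the cube is present — its section is the full 6.5×23 rectangle (area 149.50 mm²); the r=9 cylinder at (2, 5.5) gives a regular 12-gon of circumradius 9 (constant along its height) (area = (12/2)·9.000²·sin(360°/12) = 243.00 mm²); Merging all regions: the regions partially overlap — summed areas 392.50 mm² minus the doubly-counted overlap 91.00 mm² gives 301.50 mm² — area = 301.50 mm². Overall, the cross-section is a single solid region. Net area = 301.50 mm².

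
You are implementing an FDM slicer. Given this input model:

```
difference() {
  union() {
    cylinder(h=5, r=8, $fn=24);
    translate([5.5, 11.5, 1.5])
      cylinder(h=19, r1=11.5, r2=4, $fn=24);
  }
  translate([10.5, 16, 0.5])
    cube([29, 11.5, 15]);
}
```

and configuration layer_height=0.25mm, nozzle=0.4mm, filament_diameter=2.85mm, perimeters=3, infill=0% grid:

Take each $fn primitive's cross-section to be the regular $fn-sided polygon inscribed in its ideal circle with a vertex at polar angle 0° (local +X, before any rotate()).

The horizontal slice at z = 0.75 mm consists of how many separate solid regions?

1

At z = 0.75 mm: the r=8 cylinder contributes a regular 24-gon of circumradius 8; the cone at (5.5, 11.5) is not intersected at this z (z outside [1.5, 20.5]); Taking the union: only the r=8 cylinder is present, so the union is just that shape — 1 connected region; the cube at (10.5, 16) is present — its section is the full 29×11.5 rectangle; Subtracting the remaining from the first: starting from the result so far, the 29×11.5 cube at (10.5, 16) misses the remaining region (no effect) — 1 connected region. The result has 1 disconnected region.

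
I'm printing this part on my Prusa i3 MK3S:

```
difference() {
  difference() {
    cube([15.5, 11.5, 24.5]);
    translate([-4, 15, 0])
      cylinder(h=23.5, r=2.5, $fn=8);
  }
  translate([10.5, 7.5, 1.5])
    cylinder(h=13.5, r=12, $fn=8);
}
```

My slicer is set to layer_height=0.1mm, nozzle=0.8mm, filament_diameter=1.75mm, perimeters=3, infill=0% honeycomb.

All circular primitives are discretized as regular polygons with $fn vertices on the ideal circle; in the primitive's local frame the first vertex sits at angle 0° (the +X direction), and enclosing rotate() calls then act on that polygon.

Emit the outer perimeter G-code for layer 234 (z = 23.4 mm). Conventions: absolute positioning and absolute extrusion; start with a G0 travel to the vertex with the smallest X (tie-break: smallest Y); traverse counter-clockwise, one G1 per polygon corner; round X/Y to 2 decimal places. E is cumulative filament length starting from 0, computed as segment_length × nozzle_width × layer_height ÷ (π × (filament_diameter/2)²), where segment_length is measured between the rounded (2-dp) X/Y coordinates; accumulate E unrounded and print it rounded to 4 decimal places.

G0 X0.00 Y0.00 Z23.40
G1 X15.50 Y0.00 E0.5155
G1 X15.50 Y11.50 E0.8980
G1 X0.00 Y11.50 E1.4136
G1 X0.00 Y0.00 E1.7960

At z = 23.4 mm: the 15.5×11.5 cube contributes its full rectangle; the r=2.5 cylinder at (-4, 15) contributes a regular 8-gon of circumradius 2.5; After the difference (first − rest): starting from the 15.5×11.5 cube, the r=2.5 cylinder at (-4, 15) misses the remaining region (no effect) — 1 connected region; the cylinder at (10.5, 7.5) is absent (z outside [1.5, 15]); Subtracting the remaining from the first: none of the subtracted shapes is present at this height, so the result so far is unchanged — 1 connected region. The outline is a single polygon with 4 vertices. Extrusion per mm of travel: 0.8 × 0.1 / (π × 0.875²) = 0.033260. Accumulating E over each segment gives final E = 1.7960.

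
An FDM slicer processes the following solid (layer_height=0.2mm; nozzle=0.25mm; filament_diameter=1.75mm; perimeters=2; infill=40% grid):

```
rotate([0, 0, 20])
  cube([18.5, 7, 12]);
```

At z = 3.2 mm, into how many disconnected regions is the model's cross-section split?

1

At z = 3.2 mm: the cube (footprint 18.5×7) is included at this height; (rotated 20° about Z; rotation is an isometry so areas/perimeters/island counts are preserved). The result has 1 disconnected region.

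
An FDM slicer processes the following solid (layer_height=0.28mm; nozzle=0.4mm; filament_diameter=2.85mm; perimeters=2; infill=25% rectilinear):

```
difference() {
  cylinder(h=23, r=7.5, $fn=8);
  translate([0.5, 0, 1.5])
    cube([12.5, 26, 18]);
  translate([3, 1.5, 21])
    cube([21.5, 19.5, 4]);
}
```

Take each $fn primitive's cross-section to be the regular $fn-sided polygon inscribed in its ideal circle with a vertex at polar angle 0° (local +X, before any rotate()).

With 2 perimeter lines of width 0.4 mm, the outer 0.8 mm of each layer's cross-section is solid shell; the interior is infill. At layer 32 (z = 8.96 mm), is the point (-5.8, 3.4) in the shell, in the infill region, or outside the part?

shell

At z = 8.96 mm: the r=7.5 cylinder contributes a regular 8-gon of circumradius 7.5; the cube at (0.5, 0) (footprint 12.5×26) is included at this height; the cube at (3, 1.5) is not intersected at this z (z outside [21, 25]); After the difference (first − rest): starting from the r=7.5 cylinder, the 12.5×26 cube at (0.5, 0) partially overlaps it — only the 36.08 mm² overlap (of its 325.00 mm²) is removed, clipping the outline — 1 connected region. Overall, the cross-section is a single solid region. The nearest boundary edge runs (-7.50, 0.00)→(-5.30, 5.30); distance from the point to it = 0.27 mm. The point is inside the cross-section, 0.27 mm from the nearest boundary — within the 0.8 mm shell band (2 × 0.4).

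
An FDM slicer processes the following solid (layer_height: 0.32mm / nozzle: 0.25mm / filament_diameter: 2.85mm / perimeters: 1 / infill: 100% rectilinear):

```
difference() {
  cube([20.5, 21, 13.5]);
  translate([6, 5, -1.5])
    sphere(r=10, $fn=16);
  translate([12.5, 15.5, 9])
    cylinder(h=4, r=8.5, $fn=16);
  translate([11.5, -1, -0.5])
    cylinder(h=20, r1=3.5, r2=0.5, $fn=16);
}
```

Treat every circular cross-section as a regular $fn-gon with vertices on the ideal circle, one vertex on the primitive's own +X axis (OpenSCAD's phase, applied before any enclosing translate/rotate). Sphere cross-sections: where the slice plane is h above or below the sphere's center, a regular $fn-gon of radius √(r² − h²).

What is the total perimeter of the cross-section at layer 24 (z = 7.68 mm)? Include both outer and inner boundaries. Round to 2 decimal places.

108.74 mm

At z = 7.68 mm: the cube is present — its section is the full 20.5×21 rectangle (perimeter 83.00 mm); the sphere at (6, 5): section is a regular 16-gon, circumradius = √(r²−h²) = √(10²−9.18²) = 3.966 (perimeter = 2·16·3.966·sin(180°/16) = 24.76 mm); the cylinder at (12.5, 15.5) does not reach this height (z outside [9, 13]); the cone at (11.5, -1) contributes a regular 16-gon of circumradius 2.273 (interpolated between r1=3.5 and r2=0.5 at t=0.409) (perimeter = 2·16·2.273·sin(180°/16) = 14.19 mm); Subtracting the remaining from the first: starting from the 20.5×21 cube, the r=10 sphere at (6, 5) lies wholly inside it (removes its full 48.15 mm² and its 24.76 mm outline becomes a hole wall); the cone at (11.5, -1) partially overlaps it — only the 3.57 mm² overlap (of its 15.82 mm²) is removed, clipping the outline — boundary (outer + 1 inner loop) = 108.74 mm. Overall, the cross-section is one region with 1 hole. Total boundary length (outer + inner) = 108.74 mm.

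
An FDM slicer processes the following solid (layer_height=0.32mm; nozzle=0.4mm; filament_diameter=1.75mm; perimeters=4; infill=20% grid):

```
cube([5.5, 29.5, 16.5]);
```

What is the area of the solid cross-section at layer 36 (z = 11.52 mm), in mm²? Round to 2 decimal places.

At z = 11.52 mm: the cube (footprint 5.5×29.5) is included at this height (area 162.25 mm²). Overall, the cross-section is a single solid region. Net area = 162.25 mm².

162.25 mm²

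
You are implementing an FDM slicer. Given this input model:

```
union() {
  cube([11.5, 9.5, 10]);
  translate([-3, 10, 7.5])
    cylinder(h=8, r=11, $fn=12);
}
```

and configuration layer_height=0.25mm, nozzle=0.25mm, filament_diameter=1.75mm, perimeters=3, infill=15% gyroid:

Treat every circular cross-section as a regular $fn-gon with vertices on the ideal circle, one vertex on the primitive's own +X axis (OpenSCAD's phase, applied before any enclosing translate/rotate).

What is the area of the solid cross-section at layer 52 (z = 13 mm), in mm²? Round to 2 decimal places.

363.00 mm²

At z = 13 mm: the cube does not reach this height (z outside [0, 10]); the r=11 cylinder at (-3, 10) contributes a regular 12-gon of circumradius 11 (area = (12/2)·11.000²·sin(360°/12) = 363.00 mm²); Combining (union): only the r=11 cylinder at (-3, 10) is present, so the union is just that shape — area = 363.00 mm². Overall, the cross-section is a single solid region. Net area = 363.00 mm².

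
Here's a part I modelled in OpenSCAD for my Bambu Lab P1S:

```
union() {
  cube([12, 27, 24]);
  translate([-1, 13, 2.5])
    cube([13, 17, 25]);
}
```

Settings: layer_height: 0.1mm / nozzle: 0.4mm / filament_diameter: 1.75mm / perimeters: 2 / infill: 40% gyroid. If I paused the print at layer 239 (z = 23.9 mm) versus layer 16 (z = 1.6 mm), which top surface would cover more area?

layer 239 (z = 23.9 mm)

Layer 239 (z = 23.9): the cube (footprint 12×27) is included at this height (area 324.00 mm²); the cube at (-1, 13) is present — its section is the full 13×17 rectangle (area 221.00 mm²); Merging all regions: the regions partially overlap — summed areas 545.00 mm² minus the doubly-counted overlap 168.00 mm² gives 377.00 mm² — area = 377.00 mm². So its area = 377.00 mm². Layer 16 (z = 1.6): the cube is present — its section is the full 12×27 rectangle (area 324.00 mm²); the cube at (-1, 13) does not reach this height (z outside [2.5, 27.5]); Taking the union: only the 12×27 cube is present, so the union is just that shape — area = 324.00 mm². So its area = 324.00 mm². Layer 239 is larger (377.00 vs 324.00 mm²).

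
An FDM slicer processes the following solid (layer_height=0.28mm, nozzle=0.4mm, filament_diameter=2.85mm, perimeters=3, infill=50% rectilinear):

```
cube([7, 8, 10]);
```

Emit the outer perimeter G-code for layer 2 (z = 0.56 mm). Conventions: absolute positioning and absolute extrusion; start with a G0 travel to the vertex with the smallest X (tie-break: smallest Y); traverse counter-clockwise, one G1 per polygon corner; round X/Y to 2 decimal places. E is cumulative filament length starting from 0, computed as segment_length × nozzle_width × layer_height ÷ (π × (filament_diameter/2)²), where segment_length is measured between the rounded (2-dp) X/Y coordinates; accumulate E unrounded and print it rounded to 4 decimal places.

At z = 0.56 mm: the 7×8 cube contributes its full rectangle. The outline is a single polygon with 4 vertices. Extrusion per mm of travel: 0.4 × 0.28 / (π × 1.425²) = 0.017557. Accumulating E over each segment gives final E = 0.5267.

G0 X0.00 Y0.00 Z0.56
G1 X7.00 Y0.00 E0.1229
G1 X7.00 Y8.00 E0.2633
G1 X0.00 Y8.00 E0.3862
G1 X0.00 Y0.00 E0.5267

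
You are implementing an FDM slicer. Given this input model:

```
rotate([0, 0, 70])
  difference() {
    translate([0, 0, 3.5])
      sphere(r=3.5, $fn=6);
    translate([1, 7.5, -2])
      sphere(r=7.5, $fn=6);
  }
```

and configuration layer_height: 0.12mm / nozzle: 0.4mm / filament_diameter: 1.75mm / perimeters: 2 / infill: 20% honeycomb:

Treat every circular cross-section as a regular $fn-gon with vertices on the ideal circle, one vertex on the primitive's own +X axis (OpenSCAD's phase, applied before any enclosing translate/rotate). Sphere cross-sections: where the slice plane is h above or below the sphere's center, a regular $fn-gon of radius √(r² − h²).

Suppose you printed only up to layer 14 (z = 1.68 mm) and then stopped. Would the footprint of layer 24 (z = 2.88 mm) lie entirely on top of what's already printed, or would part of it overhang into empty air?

Compare the two slices. At z = 1.68: the sphere: section is a regular 6-gon, circumradius = √(r²−h²) = √(3.5²−1.82²) = 2.990 (area = (6/2)·2.990²·sin(360°/6) = 23.22 mm²); the sphere at (1, 7.5): section is a regular 6-gon, circumradius = √(r²−h²) = √(7.5²−3.68²) = 6.535 (area = (6/2)·6.535²·sin(360°/6) = 110.96 mm²); After the difference (first − rest): starting from the r=3.5 sphere (23.22 mm²), the r=7.5 sphere at (1, 7.5) partially overlaps it — only the 2.56 mm² overlap (of its 110.96 mm²) is removed, clipping the outline — area = 20.66 mm²; (whole slice rotated 70° about Z — lengths, areas and connectivity unchanged). At z = 2.88: the r=3.5 sphere contributes a regular 6-gon of circumradius √(3.5²−0.62²) = 3.445 (area = (6/2)·3.445²·sin(360°/6) = 30.83 mm²); the r=7.5 sphere at (1, 7.5) slices to a regular 6-gon of circumradius 5.695 (√(r²−h²) with h=4.88 from center) (area = (6/2)·5.695²·sin(360°/6) = 84.27 mm²); Taking the first minus the rest: starting from the r=3.5 sphere (30.83 mm²), the r=7.5 sphere at (1, 7.5) partially overlaps it — only the 1.52 mm² overlap (of its 84.27 mm²) is removed, clipping the outline — area = 29.30 mm²; (whole slice rotated 70° about Z — lengths, areas and connectivity unchanged). Checking containment: at z = 2.88 the cross-section extends beyond the z = 1.68 cross-section by about 8.64 mm².

part overhangs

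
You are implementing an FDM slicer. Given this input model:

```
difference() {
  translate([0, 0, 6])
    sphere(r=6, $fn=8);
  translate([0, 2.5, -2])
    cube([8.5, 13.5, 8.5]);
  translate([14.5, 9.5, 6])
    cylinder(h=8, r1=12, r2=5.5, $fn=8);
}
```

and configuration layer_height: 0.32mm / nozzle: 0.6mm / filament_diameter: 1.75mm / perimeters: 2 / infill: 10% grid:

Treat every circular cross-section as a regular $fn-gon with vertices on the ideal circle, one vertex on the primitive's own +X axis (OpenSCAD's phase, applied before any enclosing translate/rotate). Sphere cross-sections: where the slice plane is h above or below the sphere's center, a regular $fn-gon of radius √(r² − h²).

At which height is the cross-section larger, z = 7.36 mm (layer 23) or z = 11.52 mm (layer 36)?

Layer 23 (z = 7.36): the sphere: section is a regular 8-gon, circumradius = √(r²−h²) = √(6²−1.36²) = 5.844 (area = (8/2)·5.844²·sin(360°/8) = 96.59 mm²); the cube at (0, 2.5) does not reach this height (z outside [-2, 6.5]); the cone at (14.5, 9.5) (r1=12→r2=5.5) has section circumradius 10.895 here — a regular 8-gon (area = (8/2)·10.895²·sin(360°/8) = 335.74 mm²); Subtracting the remaining from the first: starting from the r=6 sphere (96.59 mm²), the cone at (14.5, 9.5) misses the remaining region (no effect) — area = 96.59 mm². So its area = 96.59 mm². Layer 36 (z = 11.52): the r=6 sphere slices to a regular 8-gon of circumradius 2.352 (√(r²−h²) with h=5.52 from center) (area = (8/2)·2.352²·sin(360°/8) = 15.64 mm²); the cube at (0, 2.5) is not intersected at this z (z outside [-2, 6.5]); the cone at (14.5, 9.5) contributes a regular 8-gon of circumradius 7.515 (interpolated between r1=12 and r2=5.5 at t=0.690) (area = (8/2)·7.515²·sin(360°/8) = 159.74 mm²); After the difference (first − rest): starting from the r=6 sphere (15.64 mm²), the cone at (14.5, 9.5) misses the remaining region (no effect) — area = 15.64 mm². So its area = 15.64 mm². Layer 23 is larger (96.59 vs 15.64 mm²).

layer 23 (z = 7.36 mm)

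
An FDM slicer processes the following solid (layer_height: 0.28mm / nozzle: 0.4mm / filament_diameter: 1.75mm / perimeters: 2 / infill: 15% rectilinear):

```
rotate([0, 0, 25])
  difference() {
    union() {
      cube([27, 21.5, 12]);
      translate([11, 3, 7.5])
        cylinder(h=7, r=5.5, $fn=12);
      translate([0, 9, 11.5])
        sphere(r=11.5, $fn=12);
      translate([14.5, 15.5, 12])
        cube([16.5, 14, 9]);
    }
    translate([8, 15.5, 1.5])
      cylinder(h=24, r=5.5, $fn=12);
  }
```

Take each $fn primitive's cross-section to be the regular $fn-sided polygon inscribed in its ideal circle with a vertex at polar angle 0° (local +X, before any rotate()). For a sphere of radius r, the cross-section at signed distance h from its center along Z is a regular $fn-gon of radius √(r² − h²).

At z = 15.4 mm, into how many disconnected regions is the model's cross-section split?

2

At z = 15.4 mm: the cube does not reach this height (z outside [0, 12]); the cylinder at (11, 3) does not reach this height (z outside [7.5, 14.5]); the r=11.5 sphere at (0, 9) slices to a regular 12-gon of circumradius 10.819 (√(r²−h²) with h=3.9 from center); the cube at (14.5, 15.5) is present — its section is the full 16.5×14 rectangle; Combining (union): the 2 present regions are separate (no shared area or edge), so areas and boundary lengths simply add and each stays a separate island — 2 connected regions; the cylinder at (8, 15.5): section is a regular 12-gon, circumradius r=5.5; Taking the first minus the rest: starting from that combined region, the r=5.5 cylinder at (8, 15.5) partially overlaps it — only the 43.21 mm² overlap (of its 90.75 mm²) is removed, clipping the outline — 2 connected regions; (rotated 25° about Z; rotation is an isometry so areas/perimeters/island counts are preserved). The result has 2 disconnected regions.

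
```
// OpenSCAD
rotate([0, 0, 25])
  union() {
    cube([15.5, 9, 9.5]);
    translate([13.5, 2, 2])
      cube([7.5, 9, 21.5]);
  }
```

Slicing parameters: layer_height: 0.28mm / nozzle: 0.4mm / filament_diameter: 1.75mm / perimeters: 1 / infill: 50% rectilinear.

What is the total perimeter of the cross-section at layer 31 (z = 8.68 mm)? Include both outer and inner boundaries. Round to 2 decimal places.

At z = 8.68 mm: the cube (footprint 15.5×9) is included at this height (perimeter 49.00 mm); the 7.5×9 cube at (13.5, 2) contributes its full rectangle (perimeter 33.00 mm); Taking the union: the regions partially overlap (shared area 14.00 mm²), so the edge portions inside another operand are dropped and the merged outline is re-measured after clipping — boundary = 64.00 mm; (whole slice rotated 25° about Z — lengths, areas and connectivity unchanged). Overall, the cross-section is a single solid region. Total boundary length (outer) = 64.00 mm.

64.00 mm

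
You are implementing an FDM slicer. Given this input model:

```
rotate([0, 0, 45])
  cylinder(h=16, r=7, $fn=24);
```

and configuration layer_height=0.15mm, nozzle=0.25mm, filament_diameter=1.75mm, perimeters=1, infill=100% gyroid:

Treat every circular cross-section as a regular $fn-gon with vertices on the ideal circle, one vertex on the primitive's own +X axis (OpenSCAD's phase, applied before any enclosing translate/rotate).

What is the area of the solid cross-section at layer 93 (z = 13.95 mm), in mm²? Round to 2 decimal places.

At z = 13.95 mm: the r=7 cylinder gives a regular 24-gon of circumradius 7 (constant along its height) (area = (24/2)·7.000²·sin(360°/24) = 152.19 mm²); (rotated 45° about Z; rotation is an isometry so areas/perimeters/island counts are preserved). Overall, the cross-section is a single solid region. Net area = 152.19 mm².

152.19 mm²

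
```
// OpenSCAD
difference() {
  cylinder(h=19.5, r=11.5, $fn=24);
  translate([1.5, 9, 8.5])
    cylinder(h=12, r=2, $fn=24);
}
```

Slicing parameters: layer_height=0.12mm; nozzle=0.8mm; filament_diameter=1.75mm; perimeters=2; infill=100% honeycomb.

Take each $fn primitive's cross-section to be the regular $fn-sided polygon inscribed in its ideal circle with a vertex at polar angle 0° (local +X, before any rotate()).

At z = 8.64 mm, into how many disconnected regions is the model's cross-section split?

At z = 8.64 mm: the r=11.5 cylinder contributes a regular 24-gon of circumradius 11.5; the cylinder at (1.5, 9): section is a regular 24-gon, circumradius r=2; After the difference (first − rest): starting from the r=11.5 cylinder, the r=2 cylinder at (1.5, 9) lies wholly inside it (removes its full 12.42 mm² and its 12.53 mm outline becomes a hole wall) — 1 connected region with 1 hole. The result has 1 disconnected region.

1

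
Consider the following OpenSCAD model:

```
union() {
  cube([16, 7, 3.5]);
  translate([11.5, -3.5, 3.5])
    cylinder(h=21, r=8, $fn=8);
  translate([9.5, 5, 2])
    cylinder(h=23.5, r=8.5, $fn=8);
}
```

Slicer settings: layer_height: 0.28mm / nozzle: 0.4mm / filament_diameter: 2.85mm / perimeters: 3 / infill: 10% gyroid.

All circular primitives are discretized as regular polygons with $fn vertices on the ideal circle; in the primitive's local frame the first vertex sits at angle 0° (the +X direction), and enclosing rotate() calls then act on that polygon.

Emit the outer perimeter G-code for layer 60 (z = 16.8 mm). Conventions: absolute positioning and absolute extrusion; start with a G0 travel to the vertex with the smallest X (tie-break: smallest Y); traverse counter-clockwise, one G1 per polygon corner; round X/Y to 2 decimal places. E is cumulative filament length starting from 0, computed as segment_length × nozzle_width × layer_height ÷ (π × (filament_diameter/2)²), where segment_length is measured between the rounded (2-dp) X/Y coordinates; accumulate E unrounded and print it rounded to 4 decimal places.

At z = 16.8 mm: the cube does not reach this height (z outside [0, 3.5]); the r=8 cylinder at (11.5, -3.5) gives a regular 8-gon of circumradius 8 (constant along its height); the r=8.5 cylinder at (9.5, 5) gives a regular 8-gon of circumradius 8.5 (constant along its height); Combining (union): the regions partially overlap (shared area 62.78 mm²), so overlapping operands fuse into one piece — 1 connected region. The outline is a single polygon with 14 vertices. Extrusion per mm of travel: 0.4 × 0.28 / (π × 1.425²) = 0.017557. Accumulating E over each segment gives final E = 1.2231.

G0 X1.00 Y5.00 Z16.80
G1 X3.49 Y-1.01 E0.1142
G1 X4.38 Y-1.38 E0.1311
G1 X3.50 Y-3.50 E0.1714
G1 X5.84 Y-9.16 E0.2790
G1 X11.50 Y-11.50 E0.3865
G1 X17.16 Y-9.16 E0.4940
G1 X19.50 Y-3.50 E0.6015
G1 X17.16 Y2.16 E0.7091
G1 X16.87 Y2.28 E0.7146
G1 X18.00 Y5.00 E0.7663
G1 X15.51 Y11.01 E0.8805
G1 X9.50 Y13.50 E0.9947
G1 X3.49 Y11.01 E1.1089
G1 X1.00 Y5.00 E1.2231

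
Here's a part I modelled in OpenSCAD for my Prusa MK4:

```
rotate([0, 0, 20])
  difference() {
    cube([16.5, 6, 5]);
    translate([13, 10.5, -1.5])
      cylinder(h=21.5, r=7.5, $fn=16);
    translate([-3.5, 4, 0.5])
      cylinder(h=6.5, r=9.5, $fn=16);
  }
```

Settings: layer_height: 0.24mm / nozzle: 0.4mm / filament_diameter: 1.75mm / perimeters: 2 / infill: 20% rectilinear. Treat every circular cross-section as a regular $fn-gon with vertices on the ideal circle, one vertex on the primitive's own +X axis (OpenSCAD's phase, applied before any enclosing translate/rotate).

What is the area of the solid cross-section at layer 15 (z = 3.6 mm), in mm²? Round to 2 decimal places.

At z = 3.6 mm: the cube is present — its section is the full 16.5×6 rectangle (area 99.00 mm²); the cylinder at (13, 10.5): section is a regular 16-gon, circumradius r=7.5 (area = (16/2)·7.500²·sin(360°/16) = 172.21 mm²); the cylinder at (-3.5, 4): section is a regular 16-gon, circumradius r=9.5 (area = (16/2)·9.500²·sin(360°/16) = 276.30 mm²); Taking the first minus the rest: starting from the 16.5×6 cube (99.00 mm²), the r=7.5 cylinder at (13, 10.5) partially overlaps it — only the 21.13 mm² overlap (of its 172.21 mm²) is removed, clipping the outline; the r=9.5 cylinder at (-3.5, 4) partially overlaps it — only the 33.98 mm² overlap (of its 276.30 mm²) is removed, clipping the outline — area = 43.89 mm²; (rotated 20° about Z; rotation is an isometry so areas/perimeters/island counts are preserved). Overall, the cross-section is a single solid region. Net area = 43.89 mm².

43.89 mm²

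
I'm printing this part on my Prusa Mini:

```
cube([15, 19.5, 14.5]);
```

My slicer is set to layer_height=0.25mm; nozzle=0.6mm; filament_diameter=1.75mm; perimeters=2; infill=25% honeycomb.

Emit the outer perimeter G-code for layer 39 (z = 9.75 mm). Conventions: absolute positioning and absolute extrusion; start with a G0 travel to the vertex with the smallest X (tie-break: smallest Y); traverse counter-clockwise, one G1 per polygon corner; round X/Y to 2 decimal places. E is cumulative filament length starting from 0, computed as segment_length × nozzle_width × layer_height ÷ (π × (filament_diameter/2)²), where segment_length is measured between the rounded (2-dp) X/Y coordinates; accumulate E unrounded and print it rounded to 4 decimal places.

G0 X0.00 Y0.00 Z9.75
G1 X15.00 Y0.00 E0.9354
G1 X15.00 Y19.50 E2.1515
G1 X0.00 Y19.50 E3.0870
G1 X0.00 Y0.00 E4.3030

At z = 9.75 mm: the cube (footprint 15×19.5) is included at this height. The outline is a single polygon with 4 vertices. Extrusion per mm of travel: 0.6 × 0.25 / (π × 0.875²) = 0.062363. Accumulating E over each segment gives final E = 4.3030.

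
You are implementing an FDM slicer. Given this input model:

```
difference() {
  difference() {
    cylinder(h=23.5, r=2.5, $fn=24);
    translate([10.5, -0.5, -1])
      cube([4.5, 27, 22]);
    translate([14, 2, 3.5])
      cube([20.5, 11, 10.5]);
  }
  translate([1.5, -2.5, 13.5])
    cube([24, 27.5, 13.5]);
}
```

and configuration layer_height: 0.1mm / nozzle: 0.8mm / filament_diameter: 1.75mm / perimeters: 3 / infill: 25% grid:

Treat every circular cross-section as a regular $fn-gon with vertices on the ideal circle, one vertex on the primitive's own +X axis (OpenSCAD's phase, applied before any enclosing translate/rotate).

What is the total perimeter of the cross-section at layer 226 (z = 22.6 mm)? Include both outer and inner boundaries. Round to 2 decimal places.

15.02 mm

At z = 22.6 mm: the r=2.5 cylinder contributes a regular 24-gon of circumradius 2.5 (perimeter = 2·24·2.500·sin(180°/24) = 15.66 mm); the cube at (10.5, -0.5) is not intersected at this z (z outside [-1, 21]); the cube at (14, 2) is absent (z outside [3.5, 14]); After the difference (first − rest): none of the subtracted shapes is present at this height, so the r=2.5 cylinder is unchanged — boundary = 15.66 mm; the cube at (1.5, -2.5) is present — its section is the full 24×27.5 rectangle (perimeter 103.00 mm); After the difference (first − rest): starting from that combined region, the 24×27.5 cube at (1.5, -2.5) partially overlaps it — only the 2.73 mm² overlap (of its 660.00 mm²) is removed, clipping the outline — boundary = 15.02 mm. Overall, the cross-section is a single solid region. Total boundary length (outer) = 15.02 mm.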